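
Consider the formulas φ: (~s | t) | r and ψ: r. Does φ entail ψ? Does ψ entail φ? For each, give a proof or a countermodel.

Only the converse holds.

[⇐] Assume the antecedent. If t is true, (~s | t) | r reduces to true regardless of the other variables. If t is false, the antecedent forces (t = F, r = T, s = F) or (t = F, r = T, s = T), and (~s | t) | r holds there. Either way (~s | t) | r holds.

[⇒] This fails. Under t = F, r = F, s = F, the left side is true but the right side is false.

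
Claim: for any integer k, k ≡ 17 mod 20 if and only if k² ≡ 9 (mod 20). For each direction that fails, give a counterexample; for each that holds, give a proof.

(⇒) Suppose k ≡ 17 mod 20. Write k = 20j + 17. Then (20j + 17)² = 400j² + 680j + 289 = 20(20j² + 34j + 14) + 9, so k² ≡ 9 (mod 20).

(⇐) This fails: take k = 3. Then 3² = 9 ≡ 9 (mod 20), yet 3 ≡ 3 (mod 20), not 17.

Not equivalent: only (⇒) holds.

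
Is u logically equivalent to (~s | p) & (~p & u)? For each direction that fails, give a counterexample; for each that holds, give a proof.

Only the converse holds.

Converse. Assume the antecedent. If s is true, the antecedent cannot hold. If s is false, the antecedent forces (s = F, p = F, u = T), and u holds there. Either way u holds.

Forward direction. This fails. Under s = T, p = F, u = T, the left side is true but the right side is false.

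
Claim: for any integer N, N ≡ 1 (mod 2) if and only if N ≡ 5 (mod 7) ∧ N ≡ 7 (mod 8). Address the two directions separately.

(→) This fails: N = 1 gives 1 ≡ 1 (mod 2) but 1 ≡ 1 (mod 7), so the conjunction on the right does not hold.

(←) Conversely, if N ≡ 5 (mod 7) and N ≡ 7 (mod 8), then by the Chinese remainder theorem N ≡ 47 (mod 56). Since 47 ≡ 1 (mod 2) and 2 ∣ 56, we get N ≡ 1 (mod 2).

(⇒) fails; (⇐) holds.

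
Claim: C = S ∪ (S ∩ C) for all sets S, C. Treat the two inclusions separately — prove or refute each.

Neither inclusion holds.

(⟹) This inclusion fails. Take S = ∅, C = {1}; then 1 ∈ C but 1 ∉ S ∪ (S ∩ C).

(⟸) This inclusion fails. Take S = {1}, C = ∅; then 1 ∈ S ∪ (S ∩ C) but 1 ∉ C.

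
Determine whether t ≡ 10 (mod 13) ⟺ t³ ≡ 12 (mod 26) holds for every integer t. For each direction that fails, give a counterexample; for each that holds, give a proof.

(⇒) fails and (⇐) fails.

(⇒) This fails: take t = 23. Then 23 ≡ 10 (mod 13), but 23³ = 12167 ≡ 25 (mod 26), not 12.

(⇐) This fails: take t = 4. Then 4³ = 64 ≡ 12 (mod 26), yet 4 ≡ 4 (mod 13), not 10.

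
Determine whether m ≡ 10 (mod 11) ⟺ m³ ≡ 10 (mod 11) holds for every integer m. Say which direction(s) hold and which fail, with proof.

(⇒) Suppose m ≡ 10 (mod 11). Write m = 11j + 10. Then (11j + 10)³ = 1331j³ + 3630j² + 3300j + 1000 = 11(121j³ + 330j² + 300j + 90) + 10, so m³ ≡ 10 (mod 11).

(⇐) For the converse, argue contrapositively. If m ≢ 10 (mod 11), then m is congruent to one of 0, 1, 2, 3, 4, 5, 6, 7, 8, 9 modulo 11, and these give m³ ≡ 0, 1, 8, 5, 9, 4, 7, 2, 6, 3 respectively — never 10.

Both directions hold; the statement is true.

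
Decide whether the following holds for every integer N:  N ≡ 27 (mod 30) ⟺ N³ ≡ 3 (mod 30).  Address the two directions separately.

Both directions hold.

(→) Suppose N ≡ 27 (mod 30). Write N = 30j + 27. Then (30j + 27)³ = 27000j³ + 72900j² + 65610j + 19683 = 30(900j³ + 2430j² + 2187j + 656) + 3, so N³ ≡ 3 (mod 30).

(←) Conversely, suppose N³ ≡ 3 (mod 30). The only residue r in {0, …, 29} with r³ ≡ 3 (mod 30) is r = 27, so N ≡ 27 (mod 30).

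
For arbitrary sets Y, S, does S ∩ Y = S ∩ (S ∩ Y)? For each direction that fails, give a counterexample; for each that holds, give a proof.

Forward inclusion. Let x ∈ S ∩ Y. Then x ∈ Y ∩ S, from which x ∈ S ∩ (S ∩ Y).

Reverse inclusion. Let x ∈ S ∩ (S ∩ Y). Then x ∈ Y ∩ S, from which x ∈ S ∩ Y.

The two sets are equal.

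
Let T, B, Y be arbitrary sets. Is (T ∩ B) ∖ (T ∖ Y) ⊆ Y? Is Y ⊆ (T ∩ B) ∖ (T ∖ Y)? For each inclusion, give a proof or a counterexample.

(⟹) Let x ∈ (T ∩ B) ∖ (T ∖ Y). Then x ∈ T ∩ B ∩ Y, from which x ∈ Y.

(⟸) This inclusion fails. Take T = ∅, B = ∅, Y = {1}; then 1 ∈ Y but 1 ∉ (T ∩ B) ∖ (T ∖ Y).

The sets are not equal: only the forward inclusion holds.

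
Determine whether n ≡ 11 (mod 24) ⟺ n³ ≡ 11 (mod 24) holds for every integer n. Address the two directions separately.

The biconditional holds.

(⇒) Suppose n ≡ 11 (mod 24). Write n = 24j + 11. Then (24j + 11)³ = 13824j³ + 19008j² + 8712j + 1331 = 24(576j³ + 792j² + 363j + 55) + 11, so n³ ≡ 11 (mod 24).

(⇐) Conversely, suppose n³ ≡ 11 (mod 24). The only residue r in {0, …, 23} with r³ ≡ 11 (mod 24) is r = 11, so n ≡ 11 (mod 24).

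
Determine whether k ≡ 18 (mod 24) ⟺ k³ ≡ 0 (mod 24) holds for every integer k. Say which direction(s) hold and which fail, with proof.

(⟹) Suppose k ≡ 18 (mod 24). Write k = 24j + 18. Then (24j + 18)³ = 13824j³ + 31104j² + 23328j + 5832 = 24(576j³ + 1296j² + 972j + 243) + 0, so k³ ≡ 0 (mod 24).

(⟸) This fails: take k = 0. Then 0³ = 0 ≡ 0 (mod 24), yet 0 ≡ 0 (mod 24), not 18.

The forward direction holds; the converse fails.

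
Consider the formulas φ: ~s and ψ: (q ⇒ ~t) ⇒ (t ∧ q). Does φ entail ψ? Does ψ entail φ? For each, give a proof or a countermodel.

(→) This fails. Under q = F, s = F, t = F, the left side is true but the right side is false.

(←) This fails. Under q = T, s = T, t = T, the left side is false but the right side is true.

Neither direction holds.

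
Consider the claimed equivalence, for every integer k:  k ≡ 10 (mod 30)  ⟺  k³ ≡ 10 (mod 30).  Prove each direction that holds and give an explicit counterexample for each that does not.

Equivalent; both directions hold.

Forward direction. Suppose k ≡ 10 (mod 30). Write k = 30j + 10. Then (30j + 10)³ = 27000j³ + 27000j² + 9000j + 1000 = 30(900j³ + 900j² + 300j + 33) + 10, so k³ ≡ 10 (mod 30).

Converse. Suppose k³ ≡ 10 (mod 30). The only residue r in {0, …, 29} with r³ ≡ 10 (mod 30) is r = 10, so k ≡ 10 (mod 30).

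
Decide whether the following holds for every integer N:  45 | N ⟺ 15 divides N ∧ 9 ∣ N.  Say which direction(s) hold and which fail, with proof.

(→) If 45 ∣ N, write N = 45q. Since 45 = 3·15, N = 15·(3q), so 15 ∣ N; and since 45 = 5·9, N = 9·(5q), so 9 ∣ N.

(←) Suppose 15 ∣ N and 9 ∣ N. Any common multiple of 15 and 9 is a multiple of their lcm; here lcm(15, 9) = 15·9/gcd(15, 9) = 135/3 = 45, so 45 ∣ N.

Both implications hold.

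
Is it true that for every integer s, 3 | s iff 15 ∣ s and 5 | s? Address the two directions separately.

(⇒) fails; (⇐) holds.

Forward direction. This fails: take s = 3. Certainly 3 ∣ 3, but 15 ∤ 3.

Converse. Suppose 15 ∣ s and 5 ∣ s. Any common multiple of 15 and 5 is a multiple of their lcm; here lcm(15, 5) = 15·5/gcd(15, 5) = 75/5 = 15, so 15 ∣ s. Since 3 ∣ 15, it follows that 3 ∣ s.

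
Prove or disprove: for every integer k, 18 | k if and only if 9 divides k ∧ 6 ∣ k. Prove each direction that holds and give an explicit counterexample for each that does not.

(⇒) If 18 ∣ k, write k = 18q. Since 18 = 2·9, k = 9·(2q), so 9 ∣ k; and since 18 = 3·6, k = 6·(3q), so 6 ∣ k.

(⇐) Suppose 9 ∣ k and 6 ∣ k. Any common multiple of 9 and 6 is a multiple of their lcm; here lcm(9, 6) = 9·6/gcd(9, 6) = 54/3 = 18, so 18 ∣ k.

Both directions hold; the statement is true.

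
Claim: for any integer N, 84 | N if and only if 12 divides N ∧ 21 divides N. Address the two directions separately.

(⇐) Suppose 12 ∣ N and 21 ∣ N. Any common multiple of 12 and 21 is a multiple of their lcm; here lcm(12, 21) = 12·21/gcd(12, 21) = 252/3 = 84, so 84 ∣ N.

(⇒) If 84 ∣ N, write N = 84q. Since 84 = 7·12, N = 12·(7q), so 12 ∣ N; and since 84 = 4·21, N = 21·(4q), so 21 ∣ N.

Equivalent; both directions hold.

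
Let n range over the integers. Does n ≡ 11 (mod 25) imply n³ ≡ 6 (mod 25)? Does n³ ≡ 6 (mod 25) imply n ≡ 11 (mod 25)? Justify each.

Forward direction. Suppose n ≡ 11 (mod 25). Write n = 25j + 11. Then (25j + 11)³ = 15625j³ + 20625j² + 9075j + 1331 = 25(625j³ + 825j² + 363j + 53) + 6, so n³ ≡ 6 (mod 25).

Converse. Suppose n³ ≡ 6 (mod 25). The only residue r in {0, …, 24} with r³ ≡ 6 (mod 25) is r = 11, so n ≡ 11 (mod 25).

Both directions hold; the statement is true.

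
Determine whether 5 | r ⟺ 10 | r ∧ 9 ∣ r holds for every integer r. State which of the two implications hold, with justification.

Only the converse holds.

[⇒] This fails: take r = 5. Certainly 5 ∣ 5, but 10 ∤ 5.

[⇐] Suppose 10 ∣ r and 9 ∣ r. Any common multiple of 10 and 9 is a multiple of their lcm; here gcd(10, 9) = 1, so lcm(10, 9) = 10·9 = 90, so 90 ∣ r. Since 5 ∣ 90, it follows that 5 ∣ r.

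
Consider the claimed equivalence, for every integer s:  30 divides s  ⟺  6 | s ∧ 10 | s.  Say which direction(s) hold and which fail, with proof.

(⟹) If 30 ∣ s, write s = 30q. Since 30 = 5·6, s = 6·(5q), so 6 ∣ s; and since 30 = 3·10, s = 10·(3q), so 10 ∣ s.

(⟸) Suppose 6 ∣ s and 10 ∣ s. Any common multiple of 6 and 10 is a multiple of their lcm; here lcm(6, 10) = 6·10/gcd(6, 10) = 60/2 = 30, so 30 ∣ s.

The biconditional holds.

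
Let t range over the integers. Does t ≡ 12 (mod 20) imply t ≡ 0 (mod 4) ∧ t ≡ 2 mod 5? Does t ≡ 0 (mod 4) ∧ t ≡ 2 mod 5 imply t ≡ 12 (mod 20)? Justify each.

Equivalent; both directions hold.

(→) Suppose t ≡ 12 (mod 20); write t = 20j + 12. Since 4 ∣ 20, reducing mod 4 gives t ≡ 12 ≡ 0 (mod 4); since 5 ∣ 20, reducing mod 5 gives t ≡ 12 ≡ 2 (mod 5).

(←) Conversely, if t ≡ 0 (mod 4) and t ≡ 2 (mod 5), then by the Chinese remainder theorem t ≡ 12 (mod 20). This is exactly t ≡ 12 (mod 20).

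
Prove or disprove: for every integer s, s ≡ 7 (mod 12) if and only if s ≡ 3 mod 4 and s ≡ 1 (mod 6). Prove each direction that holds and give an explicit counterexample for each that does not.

The biconditional holds.

(←) If s ≡ 3 (mod 4) and s ≡ 1 (mod 6), then by the Chinese remainder theorem s ≡ 7 (mod 12). This is exactly s ≡ 7 (mod 12).

(→) Suppose s ≡ 7 (mod 12); write s = 12j + 7. Since 4 ∣ 12, reducing mod 4 gives s ≡ 7 ≡ 3 (mod 4); since 6 ∣ 12, reducing mod 6 gives s ≡ 7 ≡ 1 (mod 6).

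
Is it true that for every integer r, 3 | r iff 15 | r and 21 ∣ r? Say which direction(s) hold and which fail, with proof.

[⇐] Suppose 15 ∣ r and 21 ∣ r. Any common multiple of 15 and 21 is a multiple of their lcm; here lcm(15, 21) = 15·21/gcd(15, 21) = 315/3 = 105, so 105 ∣ r. Since 3 ∣ 105, it follows that 3 ∣ r.

[⇒] This fails: take r = 3. Certainly 3 ∣ 3, but 15 ∤ 3.

(⇒) fails; (⇐) holds.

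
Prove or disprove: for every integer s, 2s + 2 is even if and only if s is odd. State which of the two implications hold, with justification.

Only the reverse direction holds.

Converse. Suppose s is odd. Since 2 is even, 2s is even for every s, so 2s + 2 has the same parity as 2, which is even. Hence 2s + 2 is even.

Forward direction. This fails: take s = 0. Then 2s + 2 = 2, which is even, yet s = 0 is even, not odd.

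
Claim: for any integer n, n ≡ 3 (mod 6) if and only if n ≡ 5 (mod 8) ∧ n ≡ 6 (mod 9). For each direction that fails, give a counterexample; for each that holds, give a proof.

Forward direction. This fails: n = 33 gives 33 ≡ 3 (mod 6) but 33 ≡ 1 (mod 8), so the conjunction on the right does not hold.

Converse. If n ≡ 5 (mod 8) and n ≡ 6 (mod 9), then by the Chinese remainder theorem n ≡ 69 (mod 72). Since 69 ≡ 3 (mod 6) and 6 ∣ 72, we get n ≡ 3 (mod 6).

Not equivalent: only (⇐) holds.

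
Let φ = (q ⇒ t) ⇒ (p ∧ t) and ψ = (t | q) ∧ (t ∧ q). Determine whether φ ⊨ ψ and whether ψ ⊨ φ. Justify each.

(⟹) This fails. Under p = T, t = T, q = F, the left side is true but the right side is false.

(⟸) This fails. Under p = F, t = T, q = T, the left side is false but the right side is true.

(⇒) fails and (⇐) fails.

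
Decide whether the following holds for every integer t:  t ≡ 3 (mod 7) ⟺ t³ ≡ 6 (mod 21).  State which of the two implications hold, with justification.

Both directions fail.

(⟹) This fails: take t = 10. Then 10 ≡ 3 (mod 7), but 10³ = 1000 ≡ 13 (mod 21), not 6.

(⟸) This fails: take t = 6. Then 6³ = 216 ≡ 6 (mod 21), yet 6 ≡ 6 (mod 7), not 3.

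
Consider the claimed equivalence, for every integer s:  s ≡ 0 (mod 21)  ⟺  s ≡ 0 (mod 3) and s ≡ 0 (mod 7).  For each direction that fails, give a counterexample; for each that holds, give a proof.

The biconditional holds.

[⇒] Suppose s ≡ 0 (mod 21); write s = 21j + 0. Since 3 ∣ 21, reducing mod 3 gives s ≡ 0 (mod 3); since 7 ∣ 21, reducing mod 7 gives s ≡ 0 (mod 7).

[⇐] Conversely, if s ≡ 0 (mod 3) and s ≡ 0 (mod 7), then by the Chinese remainder theorem s ≡ 0 (mod 21). This is exactly s ≡ 0 (mod 21).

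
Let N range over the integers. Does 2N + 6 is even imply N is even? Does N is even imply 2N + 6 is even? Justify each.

[⇐] Suppose N is even. Since 2 is even, 2N is even for every N, so 2N + 6 has the same parity as 6, which is even. Hence 2N + 6 is even.

[⇒] This fails: take N = 3. Then 2N + 6 = 12, which is even, yet N = 3 is odd, not even.

The forward direction fails; the converse holds.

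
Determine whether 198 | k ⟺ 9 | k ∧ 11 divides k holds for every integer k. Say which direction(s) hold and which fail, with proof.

[⇐] This fails: take k = 99. Both 9 ∣ 99 and 11 ∣ 99, yet 99 is not a multiple of 198 (since 99 = 0·198 + 99), so 198 ∤ 99.

[⇒] If 198 ∣ k, write k = 198q. Since 198 = 22·9, k = 9·(22q), so 9 ∣ k; and since 198 = 18·11, k = 11·(18q), so 11 ∣ k.

Only the forward direction holds.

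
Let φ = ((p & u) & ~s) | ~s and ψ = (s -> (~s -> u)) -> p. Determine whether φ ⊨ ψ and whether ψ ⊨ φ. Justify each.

Neither direction holds.

(⇒) This fails. Under u = F, s = F, p = F, the left side is true but the right side is false.

(⇐) This fails. Under u = F, s = T, p = T, the left side is false but the right side is true.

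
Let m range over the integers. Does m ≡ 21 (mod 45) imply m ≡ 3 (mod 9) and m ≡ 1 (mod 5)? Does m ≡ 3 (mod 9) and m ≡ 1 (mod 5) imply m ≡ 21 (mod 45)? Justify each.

The biconditional holds.

Forward direction. Suppose m ≡ 21 (mod 45); write m = 45j + 21. Since 9 ∣ 45, reducing mod 9 gives m ≡ 21 ≡ 3 (mod 9); since 5 ∣ 45, reducing mod 5 gives m ≡ 21 ≡ 1 (mod 5).

Converse. If m ≡ 3 (mod 9) and m ≡ 1 (mod 5), then by the Chinese remainder theorem m ≡ 21 (mod 45). This is exactly m ≡ 21 (mod 45).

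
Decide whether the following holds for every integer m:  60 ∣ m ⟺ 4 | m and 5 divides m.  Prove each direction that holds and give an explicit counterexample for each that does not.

Only the forward direction holds.

(⇒) If 60 ∣ m, write m = 60q. Since 60 = 15·4, m = 4·(15q), so 4 ∣ m; and since 60 = 12·5, m = 5·(12q), so 5 ∣ m.

(⇐) This fails: take m = 20. Both 4 ∣ 20 and 5 ∣ 20, yet 20 is not a multiple of 60 (since 20 = 0·60 + 20), so 60 ∤ 20.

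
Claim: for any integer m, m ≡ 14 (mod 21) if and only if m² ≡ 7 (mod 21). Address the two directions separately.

(⟹) Suppose m ≡ 14 (mod 21). Write m = 21j + 14. Then (21j + 14)² = 441j² + 588j + 196 = 21(21j² + 28j + 9) + 7, so m² ≡ 7 (mod 21).

(⟸) This fails: take m = 7. Then 7² = 49 ≡ 7 (mod 21), yet 7 ≡ 7 (mod 21), not 14.

Only the forward implication holds.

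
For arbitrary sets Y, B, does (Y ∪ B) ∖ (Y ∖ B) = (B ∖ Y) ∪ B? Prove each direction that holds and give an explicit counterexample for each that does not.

The two sets are equal.

(⊇) Let x ∈ (B ∖ Y) ∪ B. Then either x ∈ B and x ∉ Y; or x ∈ Y ∩ B. In each case x ∈ (Y ∪ B) ∖ (Y ∖ B), so (B ∖ Y) ∪ B ⊆ (Y ∪ B) ∖ (Y ∖ B).

(⊆) Let x ∈ (Y ∪ B) ∖ (Y ∖ B). Then either x ∈ B and x ∉ Y; or x ∈ Y ∩ B. In each case x ∈ (B ∖ Y) ∪ B, so (Y ∪ B) ∖ (Y ∖ B) ⊆ (B ∖ Y) ∪ B.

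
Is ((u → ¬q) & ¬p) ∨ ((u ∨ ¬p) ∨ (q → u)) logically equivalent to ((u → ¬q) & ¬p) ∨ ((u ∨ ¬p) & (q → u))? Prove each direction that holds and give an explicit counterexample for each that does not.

[⇒] This fails. Under q = F, p = T, u = F, the left side is true but the right side is false.

[⇐] Assume the antecedent. If p is true, the antecedent forces (q = F, p = T, u = T) or (q = T, p = T, u = T), and the consequent holds there. If p is false, the consequent reduces to true regardless of the other variables. Either way the consequent holds.

(⇒) fails; (⇐) holds.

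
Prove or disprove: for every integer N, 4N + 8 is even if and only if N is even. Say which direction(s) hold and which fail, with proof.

(⟹) This fails: take N = 5. Then 4N + 8 = 28, which is even, yet N = 5 is odd, not even.

(⟸) Suppose N is even. Since 4 is even, 4N is even for every N, so 4N + 8 has the same parity as 8, which is even. Hence 4N + 8 is even.

Only the reverse direction holds.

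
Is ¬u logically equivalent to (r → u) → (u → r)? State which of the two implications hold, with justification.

Only the forward direction holds.

(⇒) Assume the antecedent. If r is true, (r → u) → (u → r) reduces to true regardless of the other variables. If r is false, the antecedent forces (r = F, u = F), and (r → u) → (u → r) holds there. Either way (r → u) → (u → r) holds.

(⇐) This fails. Under r = T, u = T, the left side is false but the right side is true.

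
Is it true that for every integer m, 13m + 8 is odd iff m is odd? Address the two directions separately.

Equivalent; both directions hold.

(⟹) Suppose 13m + 8 is odd. Since 13 is odd, 13m and m have the same parity, so 13m + 8 ≡ m + 8 (mod 2). As 8 is even, 13m + 8 is odd exactly when m is odd. Thus m is odd.

(⟸) Conversely, suppose m is odd; write m = 2j + 1. Then 13m + 8 = 13·(2j + 1) + 8 = 2·13j + 21, which is odd.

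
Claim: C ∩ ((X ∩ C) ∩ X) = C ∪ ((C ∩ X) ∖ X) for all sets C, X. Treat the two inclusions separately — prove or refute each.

(⊆) holds; (⊇) fails.

(⊆) Let x ∈ C ∩ ((X ∩ C) ∩ X). Then x ∈ C ∩ X, from which x ∈ C ∪ ((C ∩ X) ∖ X).

(⊇) This inclusion fails. Take C = {1}, X = ∅; then 1 ∈ C ∪ ((C ∩ X) ∖ X) but 1 ∉ C ∩ ((X ∩ C) ∩ X).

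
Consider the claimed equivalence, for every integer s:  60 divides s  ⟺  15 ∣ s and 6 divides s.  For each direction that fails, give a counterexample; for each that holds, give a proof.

Only the forward direction holds.

[⇒] If 60 ∣ s, write s = 60q. Since 60 = 4·15, s = 15·(4q), so 15 ∣ s; and since 60 = 10·6, s = 6·(10q), so 6 ∣ s.

[⇐] This fails: take s = 30. Both 15 ∣ 30 and 6 ∣ 30, yet 30 is not a multiple of 60 (since 30 = 0·60 + 30), so 60 ∤ 30.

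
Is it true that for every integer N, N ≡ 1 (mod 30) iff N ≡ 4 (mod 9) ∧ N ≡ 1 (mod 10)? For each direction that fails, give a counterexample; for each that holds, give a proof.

Only the converse holds.

(→) This fails: N = 1 gives 1 ≡ 1 (mod 30) but 1 ≡ 1 (mod 9), so the conjunction on the right does not hold.

(←) Conversely, if N ≡ 4 (mod 9) and N ≡ 1 (mod 10), then by the Chinese remainder theorem N ≡ 31 (mod 90). Since 31 ≡ 1 (mod 30) and 30 ∣ 90, we get N ≡ 1 (mod 30).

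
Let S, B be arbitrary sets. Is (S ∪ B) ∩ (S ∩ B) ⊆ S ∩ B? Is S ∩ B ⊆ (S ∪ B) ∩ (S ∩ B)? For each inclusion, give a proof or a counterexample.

Both inclusions hold; the sets are equal.

(⊇) Let x ∈ S ∩ B. Then x ∈ S ∩ B, from which x ∈ (S ∪ B) ∩ (S ∩ B).

(⊆) Let x ∈ (S ∪ B) ∩ (S ∩ B). Then x ∈ S ∩ B, from which x ∈ S ∩ B.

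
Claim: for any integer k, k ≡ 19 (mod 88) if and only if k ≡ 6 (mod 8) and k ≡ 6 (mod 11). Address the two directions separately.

(⇒) fails and (⇐) fails.

(⟹) This fails: k = 19 gives 19 ≡ 19 (mod 88) but 19 ≡ 3 (mod 8), so the conjunction on the right does not hold.

(⟸) This fails: k = 6 satisfies both congruences on the right (6 ≡ 6 mod 8 and 6 ≡ 6 mod 11) yet 6 ≡ 6 (mod 88), not 19.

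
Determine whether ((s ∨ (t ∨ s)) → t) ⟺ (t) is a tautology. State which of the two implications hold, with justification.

[⇒] This fails. Under s = F, t = F, the left side is true but the right side is false.

[⇐] Assume the antecedent. If s is true, the antecedent forces (s = T, t = T), and (s ∨ (t ∨ s)) → t holds there. If s is false, (s ∨ (t ∨ s)) → t reduces to true regardless of the other variables. Either way (s ∨ (t ∨ s)) → t holds.

(⇒) fails; (⇐) holds.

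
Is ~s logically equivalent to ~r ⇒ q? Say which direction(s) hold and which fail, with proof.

Both directions fail.

[⇒] This fails. Under s = F, r = F, q = F, the left side is true but the right side is false.

[⇐] This fails. Under s = T, r = T, q = F, the left side is false but the right side is true.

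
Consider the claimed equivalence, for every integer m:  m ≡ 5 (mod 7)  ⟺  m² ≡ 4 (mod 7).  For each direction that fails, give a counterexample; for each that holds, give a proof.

Only the forward direction holds.

(→) Suppose m ≡ 5 (mod 7). Write m = 7j + 5. Then (7j + 5)² = 49j² + 70j + 25 = 7(7j² + 10j + 3) + 4, so m² ≡ 4 (mod 7).

(←) This fails: take m = 2. Then 2² = 4 ≡ 4 (mod 7), yet 2 ≡ 2 (mod 7), not 5.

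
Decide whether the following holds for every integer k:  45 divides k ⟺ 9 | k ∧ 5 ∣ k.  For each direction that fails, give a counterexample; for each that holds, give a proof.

(⇒) If 45 ∣ k, write k = 45q. Since 45 = 5·9, k = 9·(5q), so 9 ∣ k; and since 45 = 9·5, k = 5·(9q), so 5 ∣ k.

(⇐) Suppose 9 ∣ k and 5 ∣ k. Any common multiple of 9 and 5 is a multiple of their lcm; here gcd(9, 5) = 1, so lcm(9, 5) = 9·5 = 45, so 45 ∣ k.

Both implications hold.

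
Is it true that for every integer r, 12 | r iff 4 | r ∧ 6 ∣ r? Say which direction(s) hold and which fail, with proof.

(⟹) If 12 ∣ r, write r = 12q. Since 12 = 3·4, r = 4·(3q), so 4 ∣ r; and since 12 = 2·6, r = 6·(2q), so 6 ∣ r.

(⟸) Suppose 4 ∣ r and 6 ∣ r. Any common multiple of 4 and 6 is a multiple of their lcm; here lcm(4, 6) = 4·6/gcd(4, 6) = 24/2 = 12, so 12 ∣ r.

Equivalent; both directions hold.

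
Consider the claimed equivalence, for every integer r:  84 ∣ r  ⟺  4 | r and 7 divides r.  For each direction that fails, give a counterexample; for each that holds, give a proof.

Converse. This fails: take r = 28. Both 4 ∣ 28 and 7 ∣ 28, yet 28 is not a multiple of 84 (since 28 = 0·84 + 28), so 84 ∤ 28.

Forward direction. If 84 ∣ r, write r = 84q. Since 84 = 21·4, r = 4·(21q), so 4 ∣ r; and since 84 = 12·7, r = 7·(12q), so 7 ∣ r.

(⇒) holds; (⇐) fails.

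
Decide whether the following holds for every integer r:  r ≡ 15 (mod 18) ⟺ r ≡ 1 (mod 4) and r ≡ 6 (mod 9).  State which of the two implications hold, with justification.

[⇒] This fails: r = 15 gives 15 ≡ 15 (mod 18) but 15 ≡ 3 (mod 4), so the conjunction on the right does not hold.

[⇐] Conversely, if r ≡ 1 (mod 4) and r ≡ 6 (mod 9), then by the Chinese remainder theorem r ≡ 33 (mod 36). Since 33 ≡ 15 (mod 18) and 18 ∣ 36, we get r ≡ 15 (mod 18).

(⇒) fails; (⇐) holds.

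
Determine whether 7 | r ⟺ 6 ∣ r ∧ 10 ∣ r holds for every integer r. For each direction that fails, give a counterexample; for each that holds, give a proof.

(⇒) This fails: take r = 7. Certainly 7 ∣ 7, but 6 ∤ 7.

(⇐) This fails: take r = 30. Both 6 ∣ 30 and 10 ∣ 30, yet 30 is not a multiple of 7 (since 30 = 4·7 + 2), so 7 ∤ 30.

Neither implication holds.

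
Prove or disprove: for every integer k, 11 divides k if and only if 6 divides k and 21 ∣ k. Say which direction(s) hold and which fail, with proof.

Both directions fail.

Forward direction. This fails: take k = 11. Certainly 11 ∣ 11, but 6 ∤ 11.

Converse. This fails: take k = 42. Both 6 ∣ 42 and 21 ∣ 42, yet 42 is not a multiple of 11 (since 42 = 3·11 + 9), so 11 ∤ 42.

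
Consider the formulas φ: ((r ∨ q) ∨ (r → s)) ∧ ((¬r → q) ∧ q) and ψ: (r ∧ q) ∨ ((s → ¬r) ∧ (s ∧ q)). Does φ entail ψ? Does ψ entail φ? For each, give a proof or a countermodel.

The forward direction fails; the converse holds.

(⇒) This fails. Under r = F, q = T, s = F, the left side is true but the right side is false.

(⇐) Assume the antecedent. If r is true, the antecedent forces (r = T, q = T, s = F) or (r = T, q = T, s = T), and the consequent holds there. If r is false, the antecedent forces (r = F, q = T, s = T), and the consequent holds there. Either way the consequent holds.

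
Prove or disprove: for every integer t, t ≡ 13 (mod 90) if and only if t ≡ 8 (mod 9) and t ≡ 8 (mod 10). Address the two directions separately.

Forward direction. This fails: t = 13 gives 13 ≡ 13 (mod 90) but 13 ≡ 4 (mod 9), so the conjunction on the right does not hold.

Converse. This fails: t = 8 satisfies both congruences on the right (8 ≡ 8 mod 9 and 8 ≡ 8 mod 10) yet 8 ≡ 8 (mod 90), not 13.

Neither direction holds.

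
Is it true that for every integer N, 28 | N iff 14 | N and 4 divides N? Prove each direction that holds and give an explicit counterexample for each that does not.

(⇒) If 28 ∣ N, write N = 28q. Since 28 = 2·14, N = 14·(2q), so 14 ∣ N; and since 28 = 7·4, N = 4·(7q), so 4 ∣ N.

(⇐) Suppose 14 ∣ N and 4 ∣ N. Any common multiple of 14 and 4 is a multiple of their lcm; here lcm(14, 4) = 14·4/gcd(14, 4) = 56/2 = 28, so 28 ∣ N.

Equivalent; both directions hold.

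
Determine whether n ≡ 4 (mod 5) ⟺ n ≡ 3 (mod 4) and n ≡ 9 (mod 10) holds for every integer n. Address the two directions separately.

(→) This fails: n = 9 gives 9 ≡ 4 (mod 5) but 9 ≡ 1 (mod 4), so the conjunction on the right does not hold.

(←) Conversely, if n ≡ 3 (mod 4) and n ≡ 9 (mod 10), then by the Chinese remainder theorem n ≡ 19 (mod 20). Since 19 ≡ 4 (mod 5) and 5 ∣ 20, we get n ≡ 4 (mod 5).

The forward direction fails; the converse holds.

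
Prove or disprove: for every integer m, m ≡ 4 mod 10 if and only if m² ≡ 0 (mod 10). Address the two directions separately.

(→) This fails: take m = 4. Then 4 ≡ 4 (mod 10), but 4² = 16 ≡ 6 (mod 10), not 0.

(←) This fails: take m = 0. Then 0² = 0 ≡ 0 (mod 10), yet 0 ≡ 0 (mod 10), not 4.

Neither implication holds.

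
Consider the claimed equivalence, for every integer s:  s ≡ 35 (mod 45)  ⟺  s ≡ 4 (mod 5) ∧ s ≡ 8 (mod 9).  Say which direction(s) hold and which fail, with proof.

(→) This fails: s = 35 gives 35 ≡ 35 (mod 45) but 35 ≡ 0 (mod 5), so the conjunction on the right does not hold.

(←) This fails: s = 44 satisfies both congruences on the right (44 ≡ 4 mod 5 and 44 ≡ 8 mod 9) yet 44 ≡ 44 (mod 45), not 35.

Both directions fail.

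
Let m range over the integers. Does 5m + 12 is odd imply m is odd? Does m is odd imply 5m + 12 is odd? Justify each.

Both directions hold.

(⇒) Suppose 5m + 12 is odd. Since 5 is odd, 5m and m have the same parity, so 5m + 12 ≡ m + 12 (mod 2). As 12 is even, 5m + 12 is odd exactly when m is odd. Thus m is odd.

(⇐) Conversely, suppose m is odd; write m = 2j + 1. Then 5m + 12 = 5·(2j + 1) + 12 = 2·5j + 17, which is odd.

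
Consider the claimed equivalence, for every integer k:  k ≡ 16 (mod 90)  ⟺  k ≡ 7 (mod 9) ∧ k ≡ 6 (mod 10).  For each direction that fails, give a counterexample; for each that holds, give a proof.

(⟸) If k ≡ 7 (mod 9) and k ≡ 6 (mod 10), then by the Chinese remainder theorem k ≡ 16 (mod 90). This is exactly k ≡ 16 (mod 90).

(⟹) Suppose k ≡ 16 (mod 90); write k = 90j + 16. Since 9 ∣ 90, reducing mod 9 gives k ≡ 16 ≡ 7 (mod 9); since 10 ∣ 90, reducing mod 10 gives k ≡ 16 ≡ 6 (mod 10).

Both directions hold.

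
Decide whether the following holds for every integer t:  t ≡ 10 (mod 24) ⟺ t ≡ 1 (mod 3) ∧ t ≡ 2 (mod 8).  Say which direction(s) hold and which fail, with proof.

(⟸) If t ≡ 1 (mod 3) and t ≡ 2 (mod 8), then by the Chinese remainder theorem t ≡ 10 (mod 24). This is exactly t ≡ 10 (mod 24).

(⟹) Suppose t ≡ 10 (mod 24); write t = 24j + 10. Since 3 ∣ 24, reducing mod 3 gives t ≡ 10 ≡ 1 (mod 3); since 8 ∣ 24, reducing mod 8 gives t ≡ 10 ≡ 2 (mod 8).

Both implications hold.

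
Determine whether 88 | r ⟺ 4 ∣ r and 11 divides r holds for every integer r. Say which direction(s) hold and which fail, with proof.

(⇒) If 88 ∣ r, write r = 88q. Since 88 = 22·4, r = 4·(22q), so 4 ∣ r; and since 88 = 8·11, r = 11·(8q), so 11 ∣ r.

(⇐) This fails: take r = 44. Both 4 ∣ 44 and 11 ∣ 44, yet 44 is not a multiple of 88 (since 44 = 0·88 + 44), so 88 ∤ 44.

Not equivalent: only (⇒) holds.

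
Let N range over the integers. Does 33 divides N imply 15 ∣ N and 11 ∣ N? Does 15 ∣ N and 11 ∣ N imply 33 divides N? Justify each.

(→) This fails: take N = 33. Certainly 33 ∣ 33, but 15 ∤ 33.

(←) Suppose 15 ∣ N and 11 ∣ N. Any common multiple of 15 and 11 is a multiple of their lcm; here gcd(15, 11) = 1, so lcm(15, 11) = 15·11 = 165, so 165 ∣ N. Since 33 ∣ 165, it follows that 33 ∣ N.

Only the reverse direction holds.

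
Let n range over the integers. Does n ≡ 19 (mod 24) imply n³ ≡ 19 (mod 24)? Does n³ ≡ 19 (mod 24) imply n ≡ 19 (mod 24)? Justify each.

(←) Suppose n³ ≡ 19 (mod 24). The only residue r in {0, …, 23} with r³ ≡ 19 (mod 24) is r = 19, so n ≡ 19 (mod 24).

(→) Suppose n ≡ 19 (mod 24). Write n = 24j + 19. Then (24j + 19)³ = 13824j³ + 32832j² + 25992j + 6859 = 24(576j³ + 1368j² + 1083j + 285) + 19, so n³ ≡ 19 (mod 24).

Both implications hold.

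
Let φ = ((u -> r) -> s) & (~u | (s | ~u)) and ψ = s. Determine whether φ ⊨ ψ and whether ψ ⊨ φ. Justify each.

Equivalent; both directions hold.

(⇒) Assume the antecedent. If s is true, s reduces to true regardless of the other variables. If s is false, the antecedent cannot hold. Either way s holds.

(⇐) Assume the antecedent. If s is true, the consequent reduces to true regardless of the other variables. If s is false, the antecedent cannot hold. Either way the consequent holds.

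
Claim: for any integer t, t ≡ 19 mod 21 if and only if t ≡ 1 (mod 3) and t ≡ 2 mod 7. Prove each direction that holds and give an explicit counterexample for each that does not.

(⇒) This fails: t = 19 gives 19 ≡ 19 (mod 21) but 19 ≡ 5 (mod 7), so the conjunction on the right does not hold.

(⇐) This fails: t = 16 satisfies both congruences on the right (16 ≡ 1 mod 3 and 16 ≡ 2 mod 7) yet 16 ≡ 16 (mod 21), not 19.

Neither direction holds.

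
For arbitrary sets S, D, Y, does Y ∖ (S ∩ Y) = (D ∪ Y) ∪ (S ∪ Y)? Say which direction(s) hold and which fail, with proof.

(⊆) holds; (⊇) fails.

Forward inclusion. Let x ∈ Y ∖ (S ∩ Y). Then either x ∈ Y and x ∉ S, D; or x ∈ D ∩ Y and x ∉ S. In each case x ∈ (D ∪ Y) ∪ (S ∪ Y), so Y ∖ (S ∩ Y) ⊆ (D ∪ Y) ∪ (S ∪ Y).

Reverse inclusion. This inclusion fails. Take S = {1}, D = ∅, Y = ∅; then 1 ∈ (D ∪ Y) ∪ (S ∪ Y) but 1 ∉ Y ∖ (S ∩ Y).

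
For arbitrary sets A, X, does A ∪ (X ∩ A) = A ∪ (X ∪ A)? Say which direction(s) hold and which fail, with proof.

(⟹) Let x ∈ A ∪ (X ∩ A). Then either x ∈ A and x ∉ X; or x ∈ A ∩ X. In each case x ∈ A ∪ (X ∪ A), so A ∪ (X ∩ A) ⊆ A ∪ (X ∪ A).

(⟸) This inclusion fails. Take A = ∅, X = {1}; then 1 ∈ A ∪ (X ∪ A) but 1 ∉ A ∪ (X ∩ A).

The sets are not equal: only the forward inclusion holds.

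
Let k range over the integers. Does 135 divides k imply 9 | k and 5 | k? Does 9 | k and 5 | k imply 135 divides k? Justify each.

(→) If 135 ∣ k, write k = 135q. Since 135 = 15·9, k = 9·(15q), so 9 ∣ k; and since 135 = 27·5, k = 5·(27q), so 5 ∣ k.

(←) This fails: take k = 45. Both 9 ∣ 45 and 5 ∣ 45, yet 45 is not a multiple of 135 (since 45 = 0·135 + 45), so 135 ∤ 45.

The forward direction holds; the converse fails.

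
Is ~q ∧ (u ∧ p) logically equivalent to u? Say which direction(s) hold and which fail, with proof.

Only the forward direction holds.

(⇒) Assume the antecedent. If u is true, u reduces to true regardless of the other variables. If u is false, the antecedent cannot hold. Either way u holds.

(⇐) This fails. Under u = T, q = F, p = F, the left side is false but the right side is true.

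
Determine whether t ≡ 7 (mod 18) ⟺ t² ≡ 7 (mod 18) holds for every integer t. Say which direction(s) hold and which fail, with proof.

Both directions fail.

(⟹) This fails: take t = 7. Then 7 ≡ 7 (mod 18), but 7² = 49 ≡ 13 (mod 18), not 7.

(⟸) This fails: take t = 5. Then 5² = 25 ≡ 7 (mod 18), yet 5 ≡ 5 (mod 18), not 7.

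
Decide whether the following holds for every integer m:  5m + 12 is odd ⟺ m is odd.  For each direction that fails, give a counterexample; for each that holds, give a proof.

Both implications hold.

(⇐) Suppose m is odd; write m = 2j + 1. Then 5m + 12 = 5·(2j + 1) + 12 = 2·5j + 17, which is odd.

(⇒) Suppose 5m + 12 is odd. Since 5 is odd, 5m and m have the same parity, so 5m + 12 ≡ m + 12 (mod 2). As 12 is even, 5m + 12 is odd exactly when m is odd. Thus m is odd.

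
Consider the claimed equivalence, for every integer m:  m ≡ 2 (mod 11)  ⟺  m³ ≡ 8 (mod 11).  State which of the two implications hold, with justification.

The biconditional holds.

(⟹) Suppose m ≡ 2 (mod 11). Write m = 11j + 2. Then (11j + 2)³ = 1331j³ + 726j² + 132j + 8 = 11(121j³ + 66j² + 12j) + 8, so m³ ≡ 8 (mod 11).

(⟸) Conversely, suppose m³ ≡ 8 (mod 11). The only residue r in {0, …, 10} with r³ ≡ 8 (mod 11) is r = 2, so m ≡ 2 (mod 11).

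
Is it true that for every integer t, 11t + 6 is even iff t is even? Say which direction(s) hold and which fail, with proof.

Equivalent; both directions hold.

Forward direction. Suppose 11t + 6 is even. Since 11 is odd, 11t and t have the same parity, so 11t + 6 ≡ t + 6 (mod 2). As 6 is even, 11t + 6 is even exactly when t is even. Thus t is even.

Converse. Suppose t is even; write t = 2j. Then 11t + 6 = 11·(2j) + 6 = 2·11j + 6, which is even.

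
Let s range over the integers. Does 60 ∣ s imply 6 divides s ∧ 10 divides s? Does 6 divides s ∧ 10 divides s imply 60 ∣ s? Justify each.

[⇒] If 60 ∣ s, write s = 60q. Since 60 = 10·6, s = 6·(10q), so 6 ∣ s; and since 60 = 6·10, s = 10·(6q), so 10 ∣ s.

[⇐] This fails: take s = 30. Both 6 ∣ 30 and 10 ∣ 30, yet 30 is not a multiple of 60 (since 30 = 0·60 + 30), so 60 ∤ 30.

Not equivalent: only (⇒) holds.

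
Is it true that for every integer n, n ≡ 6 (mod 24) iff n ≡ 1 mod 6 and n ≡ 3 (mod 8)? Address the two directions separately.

Neither implication holds.

(⟹) This fails: n = 6 gives 6 ≡ 6 (mod 24) but 6 ≡ 0 (mod 6), so the conjunction on the right does not hold.

(⟸) This fails: n = 19 satisfies both congruences on the right (19 ≡ 1 mod 6 and 19 ≡ 3 mod 8) yet 19 ≡ 19 (mod 24), not 6.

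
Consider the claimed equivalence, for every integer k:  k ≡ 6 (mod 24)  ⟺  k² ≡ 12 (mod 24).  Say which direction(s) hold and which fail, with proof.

The forward direction holds; the converse fails.

(⟹) Suppose k ≡ 6 (mod 24). Write k = 24j + 6. Then (24j + 6)² = 576j² + 288j + 36 = 24(24j² + 12j + 1) + 12, so k² ≡ 12 (mod 24).

(⟸) This fails: take k = 18. Then 18² = 324 ≡ 12 (mod 24), yet 18 ≡ 18 (mod 24), not 6.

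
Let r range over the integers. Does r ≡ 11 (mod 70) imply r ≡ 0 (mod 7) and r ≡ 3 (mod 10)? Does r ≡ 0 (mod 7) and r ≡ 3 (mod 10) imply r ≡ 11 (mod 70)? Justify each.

(⇒) This fails: r = 11 gives 11 ≡ 11 (mod 70) but 11 ≡ 4 (mod 7), so the conjunction on the right does not hold.

(⇐) This fails: r = 63 satisfies both congruences on the right (63 ≡ 0 mod 7 and 63 ≡ 3 mod 10) yet 63 ≡ 63 (mod 70), not 11.

Neither direction holds.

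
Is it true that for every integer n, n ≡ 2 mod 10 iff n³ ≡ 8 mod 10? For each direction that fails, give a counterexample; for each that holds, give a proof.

Both directions hold; the statement is true.

Forward direction. Suppose n ≡ 2 mod 10. Write n = 10j + 2. Then (10j + 2)³ = 1000j³ + 600j² + 120j + 8 = 10(100j³ + 60j² + 12j) + 8, so n³ ≡ 8 (mod 10).

Converse. Suppose n³ ≡ 8 (mod 10). The only residue r in {0, …, 9} with r³ ≡ 8 (mod 10) is r = 2, so n ≡ 2 (mod 10).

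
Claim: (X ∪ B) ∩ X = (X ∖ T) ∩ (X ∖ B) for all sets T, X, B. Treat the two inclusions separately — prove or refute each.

(⊆) This inclusion fails. Take T = {1}, X = {1}, B = ∅; then 1 ∈ (X ∪ B) ∩ X but 1 ∉ (X ∖ T) ∩ (X ∖ B).

(⊇) Let x ∈ (X ∖ T) ∩ (X ∖ B). Then x ∈ X and x ∉ T, B, from which x ∈ (X ∪ B) ∩ X.

Only the reverse inclusion holds.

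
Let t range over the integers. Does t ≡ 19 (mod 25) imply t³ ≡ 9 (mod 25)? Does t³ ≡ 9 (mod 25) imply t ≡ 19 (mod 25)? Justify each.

Both directions hold; the statement is true.

[⇐] Suppose t³ ≡ 9 (mod 25). The only residue r in {0, …, 24} with r³ ≡ 9 (mod 25) is r = 19, so t ≡ 19 (mod 25).

[⇒] Suppose t ≡ 19 (mod 25). Write t = 25j + 19. Then (25j + 19)³ = 15625j³ + 35625j² + 27075j + 6859 = 25(625j³ + 1425j² + 1083j + 274) + 9, so t³ ≡ 9 (mod 25).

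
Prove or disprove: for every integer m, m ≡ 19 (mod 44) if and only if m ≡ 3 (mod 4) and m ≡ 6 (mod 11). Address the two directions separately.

[⇒] This fails: m = 19 gives 19 ≡ 19 (mod 44) but 19 ≡ 8 (mod 11), so the conjunction on the right does not hold.

[⇐] This fails: m = 39 satisfies both congruences on the right (39 ≡ 3 mod 4 and 39 ≡ 6 mod 11) yet 39 ≡ 39 (mod 44), not 19.

Both directions fail.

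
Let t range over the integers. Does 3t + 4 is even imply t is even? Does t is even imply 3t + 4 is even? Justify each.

(⇒) Suppose 3t + 4 is even. Since 3 is odd, 3t and t have the same parity, so 3t + 4 ≡ t + 4 (mod 2). As 4 is even, 3t + 4 is even exactly when t is even. Thus t is even.

(⇐) Conversely, suppose t is even; write t = 2j. Then 3t + 4 = 3·(2j) + 4 = 2·3j + 4, which is even.

Both directions hold.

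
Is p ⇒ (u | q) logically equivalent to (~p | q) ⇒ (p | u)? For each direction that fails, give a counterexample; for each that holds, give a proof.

(→) This fails. Under q = F, p = F, u = F, the left side is true but the right side is false.

(←) This fails. Under q = F, p = T, u = F, the left side is false but the right side is true.

Both directions fail.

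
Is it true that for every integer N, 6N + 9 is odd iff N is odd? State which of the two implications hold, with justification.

[⇒] This fails: take N = 4. Then 6N + 9 = 33, which is odd, yet N = 4 is even, not odd.

[⇐] Suppose N is odd. Since 6 is even, 6N is even for every N, so 6N + 9 has the same parity as 9, which is odd. Hence 6N + 9 is odd.

(⇒) fails; (⇐) holds.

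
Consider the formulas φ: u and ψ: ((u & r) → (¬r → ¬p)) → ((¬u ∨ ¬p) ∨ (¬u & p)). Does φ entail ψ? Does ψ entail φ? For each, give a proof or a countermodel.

[⇒] This fails. Under u = T, p = T, r = F, the left side is true but the right side is false.

[⇐] This fails. Under u = F, p = F, r = F, the left side is false but the right side is true.

Neither direction holds.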